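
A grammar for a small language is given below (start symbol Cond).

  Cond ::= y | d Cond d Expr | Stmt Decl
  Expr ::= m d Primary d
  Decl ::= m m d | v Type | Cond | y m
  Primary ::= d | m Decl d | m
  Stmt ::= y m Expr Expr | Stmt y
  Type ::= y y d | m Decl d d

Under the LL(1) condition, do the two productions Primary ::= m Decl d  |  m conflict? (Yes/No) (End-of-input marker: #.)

Yes

FIRST(m Decl d) = { m } and FIRST(m) = { m }.
Both contain m, so the two alternatives are not disjoint — LL(1) conflict.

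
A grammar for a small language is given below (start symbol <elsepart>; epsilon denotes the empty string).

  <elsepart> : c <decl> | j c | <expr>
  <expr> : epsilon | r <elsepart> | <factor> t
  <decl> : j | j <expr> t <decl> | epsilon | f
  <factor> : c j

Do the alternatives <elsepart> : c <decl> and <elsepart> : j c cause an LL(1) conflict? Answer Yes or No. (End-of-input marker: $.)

No

FIRST(c <decl>) = { c } and FIRST(j c) = { j }.
The FIRST sets are disjoint and neither alternative is nullable — no conflict.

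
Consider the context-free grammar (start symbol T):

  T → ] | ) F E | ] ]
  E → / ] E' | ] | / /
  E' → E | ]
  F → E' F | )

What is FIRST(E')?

{ /, ] }

From E' → E: add FIRST(E) = { /, ] }.
E' → ] contributes {]}.
Union: FIRST(E') = { /, ] }.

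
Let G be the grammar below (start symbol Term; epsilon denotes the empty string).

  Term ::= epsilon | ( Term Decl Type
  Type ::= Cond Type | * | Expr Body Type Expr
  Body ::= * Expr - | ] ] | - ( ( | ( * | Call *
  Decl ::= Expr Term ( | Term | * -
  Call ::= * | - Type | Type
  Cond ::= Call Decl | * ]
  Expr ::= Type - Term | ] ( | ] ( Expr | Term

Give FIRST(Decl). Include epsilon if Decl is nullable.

From Decl ::= Expr Term (: Expr, Term nullable, take FIRST(Expr) ∪ FIRST(Term) ∪ {(} = { (, *, -, ] }.
From Decl ::= Term: add FIRST(Term) = { (, epsilon } (including epsilon since Term is nullable).
Decl ::= * - contributes {*}.
Union: FIRST(Decl) = { (, *, -, ], epsilon }.

{ (, *, -, ], epsilon }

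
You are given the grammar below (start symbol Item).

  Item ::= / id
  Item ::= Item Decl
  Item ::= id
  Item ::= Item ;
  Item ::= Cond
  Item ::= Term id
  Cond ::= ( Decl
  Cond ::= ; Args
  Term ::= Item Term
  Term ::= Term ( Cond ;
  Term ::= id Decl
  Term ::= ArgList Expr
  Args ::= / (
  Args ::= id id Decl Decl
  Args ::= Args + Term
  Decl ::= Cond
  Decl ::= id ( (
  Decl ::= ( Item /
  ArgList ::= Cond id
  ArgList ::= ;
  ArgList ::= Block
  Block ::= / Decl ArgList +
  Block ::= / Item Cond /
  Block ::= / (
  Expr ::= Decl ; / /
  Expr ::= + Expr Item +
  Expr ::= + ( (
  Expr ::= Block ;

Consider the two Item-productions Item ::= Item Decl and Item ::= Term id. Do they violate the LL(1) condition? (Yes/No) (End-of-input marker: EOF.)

Yes

FIRST(Item Decl) = { (, /, ;, id } and FIRST(Term id) = { (, /, ;, id }.
Both contain (, so the two alternatives are not disjoint — LL(1) conflict.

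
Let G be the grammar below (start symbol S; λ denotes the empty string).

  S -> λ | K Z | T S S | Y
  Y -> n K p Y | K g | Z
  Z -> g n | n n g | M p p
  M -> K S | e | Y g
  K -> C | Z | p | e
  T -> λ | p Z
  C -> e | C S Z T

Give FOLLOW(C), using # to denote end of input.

In K -> C: C is at the end, add FOLLOW(K) = { e, g, n, p }.
In C -> C S Z T: add FIRST(S Z T) = { e, g, n, p }.
Union: FOLLOW(C) = { e, g, n, p }.

{ e, g, n, p }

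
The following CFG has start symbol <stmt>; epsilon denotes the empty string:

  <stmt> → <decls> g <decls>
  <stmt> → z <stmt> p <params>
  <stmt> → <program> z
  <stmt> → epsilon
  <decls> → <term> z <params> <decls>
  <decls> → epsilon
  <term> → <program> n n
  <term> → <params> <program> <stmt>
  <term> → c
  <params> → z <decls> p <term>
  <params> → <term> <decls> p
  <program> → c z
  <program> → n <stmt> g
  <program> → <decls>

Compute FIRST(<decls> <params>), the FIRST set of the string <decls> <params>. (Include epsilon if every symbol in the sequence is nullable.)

Add FIRST(<decls>)\{epsilon} = { c, n, z }; <decls> is nullable, continue.
Add FIRST(<params>) = { c, n, z }; <params> is not nullable, stop.

{ c, n, z }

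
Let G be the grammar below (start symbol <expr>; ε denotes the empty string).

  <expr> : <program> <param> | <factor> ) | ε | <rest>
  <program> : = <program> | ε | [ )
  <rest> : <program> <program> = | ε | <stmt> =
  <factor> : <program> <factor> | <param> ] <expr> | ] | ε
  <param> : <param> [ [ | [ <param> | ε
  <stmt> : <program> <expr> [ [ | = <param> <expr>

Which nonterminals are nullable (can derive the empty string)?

Directly nullable (have an ε-production): <expr>, <program>, <rest>, <factor>, <param>.
No other nonterminal has a production whose RHS symbols are all nullable.

{ <expr>, <factor>, <param>, <program>, <rest> }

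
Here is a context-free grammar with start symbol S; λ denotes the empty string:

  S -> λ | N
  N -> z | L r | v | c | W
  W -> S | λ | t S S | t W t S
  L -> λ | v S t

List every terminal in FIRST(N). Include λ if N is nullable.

N -> z contributes {z}.
From N -> L r: L nullable, take FIRST(L) ∪ {r} = { r, v }.
N -> v contributes {v}.
N -> c contributes {c}.
From N -> W: add FIRST(W) = { c, r, t, v, z, λ } (including λ since W is nullable).
Union: FIRST(N) = { c, r, t, v, z, λ }.

{ c, r, t, v, z, λ }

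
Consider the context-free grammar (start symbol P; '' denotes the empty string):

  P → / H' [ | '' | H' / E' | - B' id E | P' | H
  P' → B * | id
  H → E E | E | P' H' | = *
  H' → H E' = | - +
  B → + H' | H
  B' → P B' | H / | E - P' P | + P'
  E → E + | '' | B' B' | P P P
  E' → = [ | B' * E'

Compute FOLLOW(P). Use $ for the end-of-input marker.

{ $, *, +, -, /, =, id }

P is the start symbol, so $ ∈ FOLLOW(P).
In B' → P B': add FIRST(B') = { *, +, -, /, =, id }.
In B' → E - P' P: P is at the end, add FOLLOW(B') = { $, *, +, -, /, =, id }.
In E → P P P: add FIRST(P P)\{''} = { *, +, -, /, =, id }.
  Since P P is nullable, also add FOLLOW(E) = { $, *, +, -, /, =, id }.
In E → P P P: add FIRST(P)\{''} = { *, +, -, /, =, id }.
  Since P is nullable, also add FOLLOW(E) = { $, *, +, -, /, =, id }.
In E → P P P: P is at the end, add FOLLOW(E) = { $, *, +, -, /, =, id }.
Union: FOLLOW(P) = { $, *, +, -, /, =, id }.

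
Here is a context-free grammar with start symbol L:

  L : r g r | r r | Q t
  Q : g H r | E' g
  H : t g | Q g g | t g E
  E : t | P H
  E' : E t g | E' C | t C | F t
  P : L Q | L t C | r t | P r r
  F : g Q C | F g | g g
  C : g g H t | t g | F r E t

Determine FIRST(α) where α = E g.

{ g, r, t }

Add FIRST(E) = { g, r, t }; E is not nullable, stop.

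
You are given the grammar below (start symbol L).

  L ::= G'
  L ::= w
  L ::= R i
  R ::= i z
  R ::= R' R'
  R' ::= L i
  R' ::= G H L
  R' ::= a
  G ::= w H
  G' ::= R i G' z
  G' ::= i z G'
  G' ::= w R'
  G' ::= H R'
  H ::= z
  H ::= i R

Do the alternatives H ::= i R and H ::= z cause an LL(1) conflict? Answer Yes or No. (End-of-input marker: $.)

FIRST(i R) = { i } and FIRST(z) = { z }.
The FIRST sets are disjoint and neither alternative is nullable — no conflict.

No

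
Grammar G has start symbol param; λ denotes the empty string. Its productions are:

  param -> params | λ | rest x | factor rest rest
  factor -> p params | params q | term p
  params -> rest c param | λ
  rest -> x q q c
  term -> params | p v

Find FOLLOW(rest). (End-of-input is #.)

{ #, c, p, q, x }

In param -> rest x: add FIRST(x) = { x }.
In param -> factor rest rest: add FIRST(rest) = { x }.
In param -> factor rest rest: rest is at the end, add FOLLOW(param) = { #, p, q, x }.
In params -> rest c param: add FIRST(c param) = { c }.
Union: FOLLOW(rest) = { #, c, p, q, x }.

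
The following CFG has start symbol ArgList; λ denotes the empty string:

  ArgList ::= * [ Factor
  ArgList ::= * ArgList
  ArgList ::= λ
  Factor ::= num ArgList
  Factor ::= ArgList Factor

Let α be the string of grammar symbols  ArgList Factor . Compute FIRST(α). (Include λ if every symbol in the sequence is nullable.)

{ *, num }

Add FIRST(ArgList)\{λ} = { * }; ArgList is nullable, continue.
Add FIRST(Factor) = { *, num }; Factor is not nullable, stop.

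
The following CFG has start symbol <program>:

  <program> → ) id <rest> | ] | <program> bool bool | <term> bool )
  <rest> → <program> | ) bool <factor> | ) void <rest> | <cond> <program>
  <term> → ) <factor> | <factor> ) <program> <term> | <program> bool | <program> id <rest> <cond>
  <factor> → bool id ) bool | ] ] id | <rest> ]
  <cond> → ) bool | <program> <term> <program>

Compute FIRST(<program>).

<program> → ) id <rest> contributes {)}.
<program> → ] contributes {]}.
From <program> → <program> bool bool: add FIRST(<program>) = { ), ], bool }.
From <program> → <term> bool ): add FIRST(<term>) = { ), ], bool }.
Union: FIRST(<program>) = { ), ], bool }.

{ ), ], bool }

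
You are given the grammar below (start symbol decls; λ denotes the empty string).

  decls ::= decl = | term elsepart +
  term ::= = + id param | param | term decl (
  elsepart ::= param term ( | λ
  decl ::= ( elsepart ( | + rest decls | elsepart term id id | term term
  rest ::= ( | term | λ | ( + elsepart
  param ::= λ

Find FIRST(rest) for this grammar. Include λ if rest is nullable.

{ (, +, =, id, λ }

rest ::= ( contributes {(}.
From rest ::= term: add FIRST(term) = { (, +, =, id, λ } (including λ since term is nullable).
rest ::= λ contributes λ.
rest ::= ( + elsepart contributes {(}.
Union: FIRST(rest) = { (, +, =, id, λ }.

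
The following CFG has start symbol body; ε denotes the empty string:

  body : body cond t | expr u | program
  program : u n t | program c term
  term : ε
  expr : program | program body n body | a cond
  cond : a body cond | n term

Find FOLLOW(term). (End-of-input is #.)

In program : program c term: term is at the end, add FOLLOW(program) = { #, a, c, n, u }.
In cond : n term: term is at the end, add FOLLOW(cond) = { t, u }.
Union: FOLLOW(term) = { #, a, c, n, t, u }.

{ #, a, c, n, t, u }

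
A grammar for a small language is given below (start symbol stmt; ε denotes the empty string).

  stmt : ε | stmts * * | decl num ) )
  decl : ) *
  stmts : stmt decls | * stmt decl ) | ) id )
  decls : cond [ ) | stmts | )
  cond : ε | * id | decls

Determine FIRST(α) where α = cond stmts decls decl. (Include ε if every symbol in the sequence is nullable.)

Add FIRST(cond)\{ε} = { ), *, [ }; cond is nullable, continue.
Add FIRST(stmts) = { ), *, [ }; stmts is not nullable, stop.

{ ), *, [ }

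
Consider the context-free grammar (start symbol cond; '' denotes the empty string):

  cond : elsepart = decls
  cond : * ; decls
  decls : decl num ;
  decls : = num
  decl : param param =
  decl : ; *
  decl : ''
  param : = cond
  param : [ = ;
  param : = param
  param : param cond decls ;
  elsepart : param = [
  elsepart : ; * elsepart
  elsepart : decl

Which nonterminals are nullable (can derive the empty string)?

Directly nullable (have an ''-production): decl.
elsepart : decl with every symbol nullable, so elsepart is nullable.
No other nonterminal has a production whose RHS symbols are all nullable.

{ decl, elsepart }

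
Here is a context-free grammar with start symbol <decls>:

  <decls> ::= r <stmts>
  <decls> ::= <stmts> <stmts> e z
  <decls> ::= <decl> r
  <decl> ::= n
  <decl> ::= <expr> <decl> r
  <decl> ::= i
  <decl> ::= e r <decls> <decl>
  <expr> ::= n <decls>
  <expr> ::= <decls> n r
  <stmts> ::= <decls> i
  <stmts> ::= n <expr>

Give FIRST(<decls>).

{ e, i, n, r }

<decls> ::= r <stmts> contributes {r}.
From <decls> ::= <stmts> <stmts> e z: add FIRST(<stmts>) = { e, i, n, r }.
From <decls> ::= <decl> r: add FIRST(<decl>) = { e, i, n, r }.
Union: FIRST(<decls>) = { e, i, n, r }.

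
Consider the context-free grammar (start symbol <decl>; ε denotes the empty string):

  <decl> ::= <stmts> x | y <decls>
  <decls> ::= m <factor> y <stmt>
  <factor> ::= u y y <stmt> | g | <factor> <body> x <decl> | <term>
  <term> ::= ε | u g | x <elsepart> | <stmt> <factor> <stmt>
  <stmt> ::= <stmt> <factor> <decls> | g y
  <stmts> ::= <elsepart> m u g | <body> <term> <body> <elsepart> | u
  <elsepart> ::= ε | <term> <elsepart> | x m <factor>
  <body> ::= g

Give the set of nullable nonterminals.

Directly nullable (have an ε-production): <term>, <elsepart>.
<factor> ::= <term> with every symbol nullable, so <factor> is nullable.
No other nonterminal has a production whose RHS symbols are all nullable.

{ <elsepart>, <factor>, <term> }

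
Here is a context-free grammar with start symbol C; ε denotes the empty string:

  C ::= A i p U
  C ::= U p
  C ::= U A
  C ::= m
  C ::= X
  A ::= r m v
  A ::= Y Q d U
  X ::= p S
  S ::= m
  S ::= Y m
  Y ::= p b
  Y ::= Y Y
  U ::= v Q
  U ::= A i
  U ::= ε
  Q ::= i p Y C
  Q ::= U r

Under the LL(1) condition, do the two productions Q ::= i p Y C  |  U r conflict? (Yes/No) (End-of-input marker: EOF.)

FIRST(i p Y C) = { i } and FIRST(U r) = { p, r, v }.
The FIRST sets are disjoint and neither alternative is nullable — no conflict.

No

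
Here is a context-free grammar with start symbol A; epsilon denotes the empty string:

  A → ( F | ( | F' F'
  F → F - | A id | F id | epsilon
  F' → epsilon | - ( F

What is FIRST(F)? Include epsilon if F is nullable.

From F → F -: F nullable, take FIRST(F) ∪ {-} = { (, -, id }.
From F → A id: A nullable, take FIRST(A) ∪ {id} = { (, -, id }.
From F → F id: F nullable, take FIRST(F) ∪ {id} = { (, -, id }.
F → epsilon contributes epsilon.
Union: FIRST(F) = { (, -, id, epsilon }.

{ (, -, id, epsilon }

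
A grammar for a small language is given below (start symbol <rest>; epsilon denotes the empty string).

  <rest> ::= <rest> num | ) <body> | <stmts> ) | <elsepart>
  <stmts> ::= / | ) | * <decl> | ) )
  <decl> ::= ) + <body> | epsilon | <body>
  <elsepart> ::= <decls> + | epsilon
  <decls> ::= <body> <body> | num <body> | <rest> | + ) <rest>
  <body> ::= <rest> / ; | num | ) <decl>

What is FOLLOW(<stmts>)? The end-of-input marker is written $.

In <rest> ::= <stmts> ): add FIRST()) = { ) }.
Union: FOLLOW(<stmts>) = { ) }.

{ ) }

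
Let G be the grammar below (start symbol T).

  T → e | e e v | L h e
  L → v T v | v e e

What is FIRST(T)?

T → e contributes {e}.
T → e e v contributes {e}.
From T → L h e: add FIRST(L) = { v }.
Union: FIRST(T) = { e, v }.

{ e, v }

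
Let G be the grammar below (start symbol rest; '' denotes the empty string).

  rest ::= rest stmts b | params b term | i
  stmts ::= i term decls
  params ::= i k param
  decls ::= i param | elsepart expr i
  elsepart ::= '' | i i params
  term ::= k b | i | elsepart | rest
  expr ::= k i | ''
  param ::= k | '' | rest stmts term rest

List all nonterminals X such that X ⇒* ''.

Directly nullable (have an ''-production): elsepart, expr, param.
term ::= elsepart with every symbol nullable, so term is nullable.
No other nonterminal has a production whose RHS symbols are all nullable.

{ elsepart, expr, param, term }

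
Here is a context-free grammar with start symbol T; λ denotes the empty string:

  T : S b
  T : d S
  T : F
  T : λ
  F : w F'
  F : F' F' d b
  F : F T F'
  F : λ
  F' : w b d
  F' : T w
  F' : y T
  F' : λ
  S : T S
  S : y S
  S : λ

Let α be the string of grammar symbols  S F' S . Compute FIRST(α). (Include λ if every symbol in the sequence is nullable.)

{ b, d, w, y, λ }

Add FIRST(S)\{λ} = { b, d, w, y }; S is nullable, continue.
Add FIRST(F')\{λ} = { b, d, w, y }; F' is nullable, continue.
Add FIRST(S)\{λ} = { b, d, w, y }; S is nullable, continue.
Every symbol is nullable, so include λ.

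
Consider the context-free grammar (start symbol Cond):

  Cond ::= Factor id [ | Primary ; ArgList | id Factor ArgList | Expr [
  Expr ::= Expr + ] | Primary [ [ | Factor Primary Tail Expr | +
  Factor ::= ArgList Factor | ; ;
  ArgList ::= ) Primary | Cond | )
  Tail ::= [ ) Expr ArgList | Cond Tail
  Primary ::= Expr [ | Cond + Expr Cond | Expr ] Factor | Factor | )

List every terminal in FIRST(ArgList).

{ ), +, ;, id }

ArgList ::= ) Primary contributes {)}.
From ArgList ::= Cond: add FIRST(Cond) = { ), +, ;, id }.
ArgList ::= ) contributes {)}.
Union: FIRST(ArgList) = { ), +, ;, id }.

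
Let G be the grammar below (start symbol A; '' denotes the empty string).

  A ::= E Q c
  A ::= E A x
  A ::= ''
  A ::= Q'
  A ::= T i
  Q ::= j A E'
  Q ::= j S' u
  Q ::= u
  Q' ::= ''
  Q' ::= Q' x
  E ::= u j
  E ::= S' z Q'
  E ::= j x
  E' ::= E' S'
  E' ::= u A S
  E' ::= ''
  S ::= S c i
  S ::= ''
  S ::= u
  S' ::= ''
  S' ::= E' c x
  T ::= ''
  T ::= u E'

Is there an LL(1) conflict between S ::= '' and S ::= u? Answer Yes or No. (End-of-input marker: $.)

Yes

FIRST('') = { '' } and FIRST(u) = { u }.
The first alternative is nullable and FOLLOW(S) = { c, i, u } shares u with FIRST of the second — conflict.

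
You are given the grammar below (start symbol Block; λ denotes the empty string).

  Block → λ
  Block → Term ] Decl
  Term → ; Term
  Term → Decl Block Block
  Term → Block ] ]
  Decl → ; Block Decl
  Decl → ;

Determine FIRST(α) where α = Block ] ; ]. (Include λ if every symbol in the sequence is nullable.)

Add FIRST(Block)\{λ} = { ;, ] }; Block is nullable, continue.
] is a terminal; add {]} and stop.

{ ;, ] }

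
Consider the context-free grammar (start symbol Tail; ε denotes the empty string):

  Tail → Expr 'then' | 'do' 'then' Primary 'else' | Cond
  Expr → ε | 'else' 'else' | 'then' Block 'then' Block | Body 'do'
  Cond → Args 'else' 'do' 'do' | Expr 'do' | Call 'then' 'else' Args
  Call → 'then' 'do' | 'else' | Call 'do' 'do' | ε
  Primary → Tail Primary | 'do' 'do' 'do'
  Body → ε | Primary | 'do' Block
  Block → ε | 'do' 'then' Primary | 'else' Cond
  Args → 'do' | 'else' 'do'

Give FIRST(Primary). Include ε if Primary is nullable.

{ 'do', 'else', 'then' }

From Primary → Tail Primary: add FIRST(Tail) = { 'do', 'else', 'then' }.
Primary → 'do' 'do' 'do' contributes {'do'}.
Union: FIRST(Primary) = { 'do', 'else', 'then' }.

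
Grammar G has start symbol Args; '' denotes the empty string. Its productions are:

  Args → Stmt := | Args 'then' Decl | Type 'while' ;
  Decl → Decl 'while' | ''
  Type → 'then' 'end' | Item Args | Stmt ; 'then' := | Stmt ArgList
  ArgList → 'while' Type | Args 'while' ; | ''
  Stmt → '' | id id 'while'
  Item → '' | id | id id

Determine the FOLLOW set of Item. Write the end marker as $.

In Type → Item Args: add FIRST(Args) = { 'then', 'while', :=, ;, id }.
Union: FOLLOW(Item) = { 'then', 'while', :=, ;, id }.

{ 'then', 'while', :=, ;, id }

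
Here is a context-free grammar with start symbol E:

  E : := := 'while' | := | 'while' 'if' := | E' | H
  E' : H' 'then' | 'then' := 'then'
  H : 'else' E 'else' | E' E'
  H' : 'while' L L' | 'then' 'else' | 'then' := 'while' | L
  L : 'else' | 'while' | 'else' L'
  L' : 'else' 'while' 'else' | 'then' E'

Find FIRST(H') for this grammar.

H' : 'while' L L' contributes {'while'}.
H' : 'then' 'else' contributes {'then'}.
H' : 'then' := 'while' contributes {'then'}.
From H' : L: add FIRST(L) = { 'else', 'while' }.
Union: FIRST(H') = { 'else', 'then', 'while' }.

{ 'else', 'then', 'while' }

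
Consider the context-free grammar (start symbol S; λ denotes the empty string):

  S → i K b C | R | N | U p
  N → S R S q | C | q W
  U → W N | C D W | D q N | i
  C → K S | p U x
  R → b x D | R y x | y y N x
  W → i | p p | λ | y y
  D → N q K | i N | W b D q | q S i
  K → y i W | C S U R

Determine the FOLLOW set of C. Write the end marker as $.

In S → i K b C: C is at the end, add FOLLOW(S) = { $, b, i, p, q, x, y }.
In N → C: C is at the end, add FOLLOW(N) = { $, b, i, p, q, x, y }.
In U → C D W: add FIRST(D W) = { b, i, p, q, y }.
In K → C S U R: add FIRST(S U R) = { b, i, p, q, y }.
Union: FOLLOW(C) = { $, b, i, p, q, x, y }.

{ $, b, i, p, q, x, y }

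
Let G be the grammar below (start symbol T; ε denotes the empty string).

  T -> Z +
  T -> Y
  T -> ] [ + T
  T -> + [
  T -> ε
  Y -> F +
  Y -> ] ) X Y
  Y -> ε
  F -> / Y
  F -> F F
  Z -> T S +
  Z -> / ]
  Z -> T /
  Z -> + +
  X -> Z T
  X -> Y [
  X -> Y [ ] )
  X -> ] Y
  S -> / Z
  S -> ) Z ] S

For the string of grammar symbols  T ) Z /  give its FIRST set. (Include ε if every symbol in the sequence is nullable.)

{ ), +, /, ] }

Add FIRST(T)\{ε} = { ), +, /, ] }; T is nullable, continue.
) is a terminal; add {)} and stop.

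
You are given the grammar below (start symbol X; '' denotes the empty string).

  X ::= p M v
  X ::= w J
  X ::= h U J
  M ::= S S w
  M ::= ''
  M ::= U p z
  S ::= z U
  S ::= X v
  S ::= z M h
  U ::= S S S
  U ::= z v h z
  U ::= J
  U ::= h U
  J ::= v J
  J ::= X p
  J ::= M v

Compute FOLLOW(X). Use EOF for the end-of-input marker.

{ EOF, p, v }

X is the start symbol, so EOF ∈ FOLLOW(X).
In S ::= X v: add FIRST(v) = { v }.
In J ::= X p: add FIRST(p) = { p }.
Union: FOLLOW(X) = { EOF, p, v }.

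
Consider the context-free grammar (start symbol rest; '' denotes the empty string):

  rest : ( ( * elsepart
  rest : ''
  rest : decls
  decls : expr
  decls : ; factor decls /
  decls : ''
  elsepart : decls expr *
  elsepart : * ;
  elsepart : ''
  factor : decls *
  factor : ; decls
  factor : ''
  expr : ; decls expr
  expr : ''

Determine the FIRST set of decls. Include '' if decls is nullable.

{ ;, '' }

From decls : expr: add FIRST(expr) = { ;, '' } (including '' since expr is nullable).
decls : ; factor decls / contributes {;}.
decls : '' contributes ''.
Union: FIRST(decls) = { ;, '' }.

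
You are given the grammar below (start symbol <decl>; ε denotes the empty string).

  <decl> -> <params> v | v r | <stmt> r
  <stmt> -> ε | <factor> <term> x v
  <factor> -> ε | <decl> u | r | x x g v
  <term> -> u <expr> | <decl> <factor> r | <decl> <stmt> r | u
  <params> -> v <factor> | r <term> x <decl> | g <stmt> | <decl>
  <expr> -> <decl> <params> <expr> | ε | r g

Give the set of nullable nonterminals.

{ <expr>, <factor>, <stmt> }

Directly nullable (have an ε-production): <stmt>, <factor>, <expr>.
No other nonterminal has a production whose RHS symbols are all nullable.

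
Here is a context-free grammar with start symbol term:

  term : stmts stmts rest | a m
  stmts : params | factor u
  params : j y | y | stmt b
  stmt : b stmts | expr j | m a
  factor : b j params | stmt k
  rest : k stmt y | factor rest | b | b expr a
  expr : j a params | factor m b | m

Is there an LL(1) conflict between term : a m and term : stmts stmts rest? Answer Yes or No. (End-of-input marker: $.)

FIRST(a m) = { a } and FIRST(stmts stmts rest) = { b, j, m, y }.
The FIRST sets are disjoint and neither alternative is nullable — no conflict.

No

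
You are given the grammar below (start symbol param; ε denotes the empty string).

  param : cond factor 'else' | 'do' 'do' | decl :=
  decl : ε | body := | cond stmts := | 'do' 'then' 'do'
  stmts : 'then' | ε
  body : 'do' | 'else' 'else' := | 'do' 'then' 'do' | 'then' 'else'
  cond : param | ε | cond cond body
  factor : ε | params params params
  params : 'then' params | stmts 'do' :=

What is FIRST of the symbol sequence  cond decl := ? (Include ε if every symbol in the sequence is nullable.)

Add FIRST(cond)\{ε} = { 'do', 'else', 'then', := }; cond is nullable, continue.
Add FIRST(decl)\{ε} = { 'do', 'else', 'then', := }; decl is nullable, continue.
:= is a terminal; add {:=} and stop.

{ 'do', 'else', 'then', := }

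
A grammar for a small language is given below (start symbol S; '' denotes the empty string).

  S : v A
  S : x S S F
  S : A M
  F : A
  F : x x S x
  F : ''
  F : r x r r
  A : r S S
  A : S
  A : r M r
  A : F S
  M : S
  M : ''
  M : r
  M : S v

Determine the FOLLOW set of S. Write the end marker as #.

{ #, r, v, x }

S is the start symbol, so # ∈ FOLLOW(S).
In S : x S S F: add FIRST(S F) = { r, v, x }.
In S : x S S F: add FIRST(F)\{''} = { r, v, x }.
  Since F is nullable, also add FOLLOW(S) = { #, r, v, x }.
In F : x x S x: add FIRST(x) = { x }.
In A : r S S: add FIRST(S) = { r, v, x }.
In A : r S S: S is at the end, add FOLLOW(A) = { #, r, v, x }.
In A : S: S is at the end, add FOLLOW(A) = { #, r, v, x }.
In A : F S: S is at the end, add FOLLOW(A) = { #, r, v, x }.
In M : S: S is at the end, add FOLLOW(M) = { #, r, v, x }.
In M : S v: add FIRST(v) = { v }.
Union: FOLLOW(S) = { #, r, v, x }.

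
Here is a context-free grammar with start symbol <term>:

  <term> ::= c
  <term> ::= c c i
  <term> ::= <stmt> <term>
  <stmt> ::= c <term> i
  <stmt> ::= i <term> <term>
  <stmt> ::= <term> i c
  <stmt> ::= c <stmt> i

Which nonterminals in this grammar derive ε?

No nonterminal has an empty production or an RHS whose symbols are all nullable.

{ } (none)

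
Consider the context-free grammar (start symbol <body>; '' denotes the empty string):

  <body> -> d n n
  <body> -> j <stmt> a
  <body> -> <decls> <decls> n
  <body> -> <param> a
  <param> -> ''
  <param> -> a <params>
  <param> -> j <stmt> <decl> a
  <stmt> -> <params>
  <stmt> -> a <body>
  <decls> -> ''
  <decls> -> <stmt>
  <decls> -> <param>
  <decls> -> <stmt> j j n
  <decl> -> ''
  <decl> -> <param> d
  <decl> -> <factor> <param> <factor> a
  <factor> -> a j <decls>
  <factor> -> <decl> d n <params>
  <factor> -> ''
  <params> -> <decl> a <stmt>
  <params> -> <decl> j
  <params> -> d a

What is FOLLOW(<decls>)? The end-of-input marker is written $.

{ a, d, j, n }

In <body> -> <decls> <decls> n: add FIRST(<decls> n) = { a, d, j, n }.
In <body> -> <decls> <decls> n: add FIRST(n) = { n }.
In <factor> -> a j <decls>: <decls> is at the end, add FOLLOW(<factor>) = { a, d, j }.
Union: FOLLOW(<decls>) = { a, d, j, n }.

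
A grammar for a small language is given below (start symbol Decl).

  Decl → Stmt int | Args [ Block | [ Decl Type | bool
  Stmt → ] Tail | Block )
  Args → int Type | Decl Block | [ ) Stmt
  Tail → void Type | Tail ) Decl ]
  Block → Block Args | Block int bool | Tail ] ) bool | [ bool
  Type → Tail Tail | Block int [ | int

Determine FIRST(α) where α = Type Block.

{ [, int, void }

Add FIRST(Type) = { [, int, void }; Type is not nullable, stop.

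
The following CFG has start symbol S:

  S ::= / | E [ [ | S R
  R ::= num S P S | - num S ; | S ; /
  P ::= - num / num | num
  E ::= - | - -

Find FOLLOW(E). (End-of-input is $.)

{ [ }

In S ::= E [ [: add FIRST([ [) = { [ }.
Union: FOLLOW(E) = { [ }.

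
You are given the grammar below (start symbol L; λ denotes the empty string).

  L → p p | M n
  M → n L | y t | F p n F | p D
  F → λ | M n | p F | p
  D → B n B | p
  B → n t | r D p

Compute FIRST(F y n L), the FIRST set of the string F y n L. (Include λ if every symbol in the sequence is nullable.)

{ n, p, y }

Add FIRST(F)\{λ} = { n, p, y }; F is nullable, continue.
y is a terminal; add {y} and stop.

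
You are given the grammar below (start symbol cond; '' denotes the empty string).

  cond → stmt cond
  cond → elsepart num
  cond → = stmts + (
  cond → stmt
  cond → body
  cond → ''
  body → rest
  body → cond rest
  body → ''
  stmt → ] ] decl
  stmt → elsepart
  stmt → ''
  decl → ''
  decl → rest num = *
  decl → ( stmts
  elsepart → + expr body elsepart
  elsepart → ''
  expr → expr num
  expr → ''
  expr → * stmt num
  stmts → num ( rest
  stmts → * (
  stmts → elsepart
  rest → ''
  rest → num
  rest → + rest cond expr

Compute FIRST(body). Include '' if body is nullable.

From body → rest: add FIRST(rest) = { +, num, '' } (including '' since rest is nullable).
From body → cond rest: cond, rest nullable, take FIRST(cond) ∪ FIRST(rest) = { +, =, ], num }; also '' since the whole RHS is nullable.
body → '' contributes ''.
Union: FIRST(body) = { +, =, ], num, '' }.

{ +, =, ], num, '' }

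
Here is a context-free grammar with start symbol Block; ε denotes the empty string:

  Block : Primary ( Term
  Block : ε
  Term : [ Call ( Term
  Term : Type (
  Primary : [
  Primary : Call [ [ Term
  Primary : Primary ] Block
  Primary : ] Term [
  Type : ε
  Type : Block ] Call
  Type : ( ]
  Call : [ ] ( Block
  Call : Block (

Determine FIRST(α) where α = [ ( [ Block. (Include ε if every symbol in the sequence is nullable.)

{ [ }

[ is a terminal; add {[} and stop.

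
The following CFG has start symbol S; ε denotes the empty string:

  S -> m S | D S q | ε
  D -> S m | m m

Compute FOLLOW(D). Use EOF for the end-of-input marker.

In S -> D S q: add FIRST(S q) = { m, q }.
Union: FOLLOW(D) = { m, q }.

{ m, q }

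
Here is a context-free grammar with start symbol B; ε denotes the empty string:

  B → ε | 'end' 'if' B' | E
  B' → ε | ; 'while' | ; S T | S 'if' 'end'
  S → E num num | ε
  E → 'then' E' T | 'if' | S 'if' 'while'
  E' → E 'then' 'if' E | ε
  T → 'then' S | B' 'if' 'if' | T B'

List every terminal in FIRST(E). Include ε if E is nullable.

{ 'if', 'then' }

E → 'then' E' T contributes {'then'}.
E → 'if' contributes {'if'}.
From E → S 'if' 'while': S nullable, take FIRST(S) ∪ {'if'} = { 'if', 'then' }.
Union: FIRST(E) = { 'if', 'then' }.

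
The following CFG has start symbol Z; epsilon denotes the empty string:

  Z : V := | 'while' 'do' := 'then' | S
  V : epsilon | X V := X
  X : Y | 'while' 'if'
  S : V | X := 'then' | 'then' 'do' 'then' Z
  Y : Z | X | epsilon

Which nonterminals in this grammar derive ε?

Directly nullable (have an epsilon-production): V, Y.
X : Y with every symbol nullable, so X is nullable.
S : V with every symbol nullable, so S is nullable.
Z : S with every symbol nullable, so Z is nullable.

{ S, V, X, Y, Z }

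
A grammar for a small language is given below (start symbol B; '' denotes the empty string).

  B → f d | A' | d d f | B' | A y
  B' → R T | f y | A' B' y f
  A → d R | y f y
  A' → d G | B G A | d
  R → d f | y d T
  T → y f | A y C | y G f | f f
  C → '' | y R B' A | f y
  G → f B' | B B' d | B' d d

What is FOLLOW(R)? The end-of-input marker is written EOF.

{ EOF, d, f, y }

In B' → R T: add FIRST(T) = { d, f, y }.
In A → d R: R is at the end, add FOLLOW(A) = { EOF, d, f, y }.
In C → y R B' A: add FIRST(B' A) = { d, f, y }.
Union: FOLLOW(R) = { EOF, d, f, y }.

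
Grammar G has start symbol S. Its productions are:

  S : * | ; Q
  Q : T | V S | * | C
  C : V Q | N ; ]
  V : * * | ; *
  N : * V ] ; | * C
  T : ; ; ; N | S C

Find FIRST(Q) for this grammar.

From Q : T: add FIRST(T) = { *, ; }.
From Q : V S: add FIRST(V) = { *, ; }.
Q : * contributes {*}.
From Q : C: add FIRST(C) = { *, ; }.
Union: FIRST(Q) = { *, ; }.

{ *, ; }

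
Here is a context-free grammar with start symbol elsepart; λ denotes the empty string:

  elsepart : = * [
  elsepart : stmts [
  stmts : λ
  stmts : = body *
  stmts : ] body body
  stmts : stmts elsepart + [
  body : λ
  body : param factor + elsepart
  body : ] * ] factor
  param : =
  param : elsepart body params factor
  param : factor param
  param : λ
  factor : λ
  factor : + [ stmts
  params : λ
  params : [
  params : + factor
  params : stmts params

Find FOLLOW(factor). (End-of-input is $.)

In body : param factor + elsepart: add FIRST(+ elsepart) = { + }.
In body : ] * ] factor: factor is at the end, add FOLLOW(body) = { *, +, =, [, ] }.
In param : elsepart body params factor: factor is at the end, add FOLLOW(param) = { + }.
In param : factor param: add FIRST(param)\{λ} = { +, =, [, ] }.
  Since param is nullable, also add FOLLOW(param) = { + }.
In params : + factor: factor is at the end, add FOLLOW(params) = { + }.
Union: FOLLOW(factor) = { *, +, =, [, ] }.

{ *, +, =, [, ] }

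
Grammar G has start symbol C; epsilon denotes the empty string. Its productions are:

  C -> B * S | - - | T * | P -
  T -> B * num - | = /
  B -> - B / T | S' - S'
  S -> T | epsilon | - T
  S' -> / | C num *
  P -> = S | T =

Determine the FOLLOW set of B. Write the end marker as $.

In C -> B * S: add FIRST(* S) = { * }.
In T -> B * num -: add FIRST(* num -) = { * }.
In B -> - B / T: add FIRST(/ T) = { / }.
Union: FOLLOW(B) = { *, / }.

{ *, / }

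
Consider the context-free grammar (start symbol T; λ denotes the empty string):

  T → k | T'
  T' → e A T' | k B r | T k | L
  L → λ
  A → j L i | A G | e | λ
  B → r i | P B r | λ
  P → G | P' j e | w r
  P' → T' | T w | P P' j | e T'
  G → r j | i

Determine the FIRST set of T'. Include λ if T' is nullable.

{ e, k, λ }

T' → e A T' contributes {e}.
T' → k B r contributes {k}.
From T' → T k: T nullable, take FIRST(T) ∪ {k} = { e, k }.
From T' → L: add FIRST(L) = { λ } (including λ since L is nullable).
Union: FIRST(T') = { e, k, λ }.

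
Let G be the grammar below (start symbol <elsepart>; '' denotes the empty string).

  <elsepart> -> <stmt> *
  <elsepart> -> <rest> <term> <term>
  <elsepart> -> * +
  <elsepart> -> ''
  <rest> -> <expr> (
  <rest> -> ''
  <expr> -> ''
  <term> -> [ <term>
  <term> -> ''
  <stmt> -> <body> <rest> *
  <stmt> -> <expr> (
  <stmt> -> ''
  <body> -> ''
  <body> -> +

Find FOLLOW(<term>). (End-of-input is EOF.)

{ EOF, [ }

In <elsepart> -> <rest> <term> <term>: add FIRST(<term>)\{''} = { [ }.
  Since <term> is nullable, also add FOLLOW(<elsepart>) = { EOF }.
In <elsepart> -> <rest> <term> <term>: <term> is at the end, add FOLLOW(<elsepart>) = { EOF }.
In <term> -> [ <term>: <term> is at the end, add FOLLOW(<term>) = { EOF, [ }.
Union: FOLLOW(<term>) = { EOF, [ }.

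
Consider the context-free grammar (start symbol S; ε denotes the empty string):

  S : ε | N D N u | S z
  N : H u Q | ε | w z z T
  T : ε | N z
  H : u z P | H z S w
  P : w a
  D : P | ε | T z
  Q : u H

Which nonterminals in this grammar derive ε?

{ D, N, S, T }

Directly nullable (have an ε-production): S, N, T, D.
No other nonterminal has a production whose RHS symbols are all nullable.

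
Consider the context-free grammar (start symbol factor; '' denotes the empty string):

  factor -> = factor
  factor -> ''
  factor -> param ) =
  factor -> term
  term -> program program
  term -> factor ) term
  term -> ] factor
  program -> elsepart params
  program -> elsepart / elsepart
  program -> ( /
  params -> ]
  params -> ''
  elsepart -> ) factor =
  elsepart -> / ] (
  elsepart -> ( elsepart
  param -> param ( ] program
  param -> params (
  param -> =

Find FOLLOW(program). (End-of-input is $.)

{ $, (, ), /, = }

In term -> program program: add FIRST(program) = { (, ), / }.
In term -> program program: program is at the end, add FOLLOW(term) = { $, ), = }.
In param -> param ( ] program: program is at the end, add FOLLOW(param) = { (, ) }.
Union: FOLLOW(program) = { $, (, ), /, = }.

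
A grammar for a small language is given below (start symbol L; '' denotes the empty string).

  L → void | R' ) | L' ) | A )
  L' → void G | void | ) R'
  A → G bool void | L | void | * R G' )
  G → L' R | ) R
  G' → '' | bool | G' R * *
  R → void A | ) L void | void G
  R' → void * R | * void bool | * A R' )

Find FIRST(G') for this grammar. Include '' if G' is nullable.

G' → '' contributes ''.
G' → bool contributes {bool}.
From G' → G' R * *: G' nullable, take FIRST(G') ∪ FIRST(R) = { ), bool, void }.
Union: FIRST(G') = { ), bool, void, '' }.

{ ), bool, void, '' }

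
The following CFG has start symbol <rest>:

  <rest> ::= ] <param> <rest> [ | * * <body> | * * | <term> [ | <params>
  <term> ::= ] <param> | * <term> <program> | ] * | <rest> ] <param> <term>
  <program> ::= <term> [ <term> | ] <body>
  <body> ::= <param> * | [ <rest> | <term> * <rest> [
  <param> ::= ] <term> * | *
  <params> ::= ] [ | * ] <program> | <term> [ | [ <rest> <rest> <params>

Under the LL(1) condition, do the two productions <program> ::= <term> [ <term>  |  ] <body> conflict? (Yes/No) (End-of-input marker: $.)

Yes

FIRST(<term> [ <term>) = { *, [, ] } and FIRST(] <body>) = { ] }.
Both contain ], so the two alternatives are not disjoint — LL(1) conflict.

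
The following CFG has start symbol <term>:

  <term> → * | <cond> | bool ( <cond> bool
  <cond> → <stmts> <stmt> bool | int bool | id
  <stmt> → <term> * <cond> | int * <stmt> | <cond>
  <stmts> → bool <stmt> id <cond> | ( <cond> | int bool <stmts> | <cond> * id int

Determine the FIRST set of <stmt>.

{ (, *, bool, id, int }

From <stmt> → <term> * <cond>: add FIRST(<term>) = { (, *, bool, id, int }.
<stmt> → int * <stmt> contributes {int}.
From <stmt> → <cond>: add FIRST(<cond>) = { (, bool, id, int }.
Union: FIRST(<stmt>) = { (, *, bool, id, int }.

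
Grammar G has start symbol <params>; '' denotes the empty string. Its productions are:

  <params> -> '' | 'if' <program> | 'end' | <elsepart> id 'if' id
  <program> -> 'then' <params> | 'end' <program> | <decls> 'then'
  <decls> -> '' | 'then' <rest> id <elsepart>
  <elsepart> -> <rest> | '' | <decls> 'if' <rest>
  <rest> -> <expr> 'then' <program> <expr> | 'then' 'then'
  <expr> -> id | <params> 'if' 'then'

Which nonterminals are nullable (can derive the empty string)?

Directly nullable (have an ''-production): <params>, <decls>, <elsepart>.
No other nonterminal has a production whose RHS symbols are all nullable.

{ <decls>, <elsepart>, <params> }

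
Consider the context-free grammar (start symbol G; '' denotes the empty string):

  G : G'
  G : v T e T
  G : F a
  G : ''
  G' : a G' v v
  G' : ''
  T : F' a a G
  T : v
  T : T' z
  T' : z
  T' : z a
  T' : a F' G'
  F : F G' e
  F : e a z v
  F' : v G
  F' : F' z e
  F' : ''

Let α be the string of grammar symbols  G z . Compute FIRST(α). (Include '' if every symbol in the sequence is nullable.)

{ a, e, v, z }

Add FIRST(G)\{''} = { a, e, v }; G is nullable, continue.
z is a terminal; add {z} and stop.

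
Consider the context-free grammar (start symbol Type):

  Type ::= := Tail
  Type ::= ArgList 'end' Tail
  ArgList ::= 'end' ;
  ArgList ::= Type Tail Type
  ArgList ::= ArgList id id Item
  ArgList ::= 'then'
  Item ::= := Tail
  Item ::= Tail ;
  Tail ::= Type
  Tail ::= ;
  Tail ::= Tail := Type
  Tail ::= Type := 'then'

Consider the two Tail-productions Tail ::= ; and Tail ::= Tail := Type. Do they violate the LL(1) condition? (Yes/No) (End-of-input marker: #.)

FIRST(;) = { ; } and FIRST(Tail := Type) = { 'end', 'then', :=, ; }.
Both contain ;, so the two alternatives are not disjoint — LL(1) conflict.

Yes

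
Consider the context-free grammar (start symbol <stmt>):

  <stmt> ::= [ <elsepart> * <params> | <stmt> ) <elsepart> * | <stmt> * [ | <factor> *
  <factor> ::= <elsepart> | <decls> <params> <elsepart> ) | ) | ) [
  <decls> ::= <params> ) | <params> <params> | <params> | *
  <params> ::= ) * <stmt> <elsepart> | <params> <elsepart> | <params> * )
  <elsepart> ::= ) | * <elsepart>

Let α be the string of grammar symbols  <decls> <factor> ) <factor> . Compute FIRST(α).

{ ), * }

Add FIRST(<decls>) = { ), * }; <decls> is not nullable, stop.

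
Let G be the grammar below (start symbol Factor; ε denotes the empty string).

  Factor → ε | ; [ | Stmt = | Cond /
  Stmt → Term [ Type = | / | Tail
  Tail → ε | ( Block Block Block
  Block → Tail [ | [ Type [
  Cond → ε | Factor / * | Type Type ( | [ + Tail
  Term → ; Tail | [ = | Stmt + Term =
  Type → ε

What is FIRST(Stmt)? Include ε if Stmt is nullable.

{ (, +, /, ;, [, ε }

From Stmt → Term [ Type =: add FIRST(Term) = { (, +, /, ;, [ }.
Stmt → / contributes {/}.
From Stmt → Tail: add FIRST(Tail) = { (, ε } (including ε since Tail is nullable).
Union: FIRST(Stmt) = { (, +, /, ;, [, ε }.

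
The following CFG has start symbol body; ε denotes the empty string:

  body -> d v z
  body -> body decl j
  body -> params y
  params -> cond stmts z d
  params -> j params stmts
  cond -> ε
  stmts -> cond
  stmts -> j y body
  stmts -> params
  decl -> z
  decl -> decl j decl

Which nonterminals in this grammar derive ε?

Directly nullable (have an ε-production): cond.
stmts -> cond with every symbol nullable, so stmts is nullable.
No other nonterminal has a production whose RHS symbols are all nullable.

{ cond, stmts }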